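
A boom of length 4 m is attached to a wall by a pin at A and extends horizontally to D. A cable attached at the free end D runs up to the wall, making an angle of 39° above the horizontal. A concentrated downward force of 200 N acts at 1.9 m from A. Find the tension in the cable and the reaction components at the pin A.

T = 151.0 N, A_x = 117.3 N, A_y = 105.0 N

ΣM about A: T·sin39°·4 − 200·1.9 = 0 → T = 380/(4·0.62932) = 150.957 ≈ 151.0 N.
ΣF_x = 0: A_x − T·cos39° = 0 → A_x = 150.957 × 0.777146 = 117.3 N.
ΣF_y = 0: A_y + T·sin39° − 200 = 0 → A_y = 200 − 150.957 × 0.62932 = 105.0 N.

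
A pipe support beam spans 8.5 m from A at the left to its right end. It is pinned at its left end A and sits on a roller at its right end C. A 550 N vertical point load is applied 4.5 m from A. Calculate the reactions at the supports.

ΣM about A: C_y·8.5 − 550·4.5 = 0 → C_y = 2475/8.5 = 291.176 ≈ 291.2 N.
ΣF_y = 0: A_y + 291.176 − 550 = 0 → A_y = 258.8 N.
ΣF_x = 0: no horizontal applied forces, so A_x = 0.

A_x = 0, A_y = 258.8 N, C_y = 291.2 N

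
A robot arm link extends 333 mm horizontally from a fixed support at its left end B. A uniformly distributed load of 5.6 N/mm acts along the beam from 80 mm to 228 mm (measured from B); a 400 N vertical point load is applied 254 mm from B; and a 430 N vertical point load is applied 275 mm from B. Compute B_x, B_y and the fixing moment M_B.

Resultant of the distributed load: 5.6 × 148 = 828.8 N at 154 mm from B.
ΣF_x = 0: B_x = 0.
ΣF_y = 0: B_y − 5.6·148 − 400 − 430 = 0 → B_y = 1659 N.
ΣM about B: M_B − (5.6·148)·154 − 400·254 − 430·275 = 0 → M_B = 347500 N·mm.

B_x = 0, B_y = 1659 N, M_B = 347500 N·mm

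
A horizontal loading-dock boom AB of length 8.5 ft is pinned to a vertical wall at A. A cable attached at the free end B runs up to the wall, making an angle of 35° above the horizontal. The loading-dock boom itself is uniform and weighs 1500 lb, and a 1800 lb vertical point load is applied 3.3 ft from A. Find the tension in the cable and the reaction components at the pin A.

ΣM about A: T·sin35°·8.5 − 1500·4.25 − 1800·3.3 = 0 → T = 12315/(8.5·0.573576) = 2525.95 ≈ 2526 lb.
ΣF_x = 0: A_x − T·cos35° = 0 → A_x = 2525.95 × 0.819152 = 2069 lb.
ΣF_y = 0: A_y + T·sin35° − 1500 − 1800 = 0 → A_y = 3300 − 2525.95 × 0.573576 = 1851 lb.

T = 2526 lb, A_x = 2069 lb, A_y = 1851 lb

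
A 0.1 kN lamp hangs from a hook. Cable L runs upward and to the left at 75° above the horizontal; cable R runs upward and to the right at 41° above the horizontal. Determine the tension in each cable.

T_L = 0.08397 kN, T_R = 0.02880 kN

ΣF_x = 0: −T_L·cos75° + T_R·cos41° = 0 → T_R = 0.342939·T_L.
ΣF_y = 0: T_L·sin75° + T_R·sin41° = 0.1.
Substitute: T_L·(0.965926 + 0.342939·0.656059) = 0.1 → T_L = 0.0839691 ≈ 0.08397 kN.
Then T_R = 0.342939 × 0.0839691 = 0.02880 kN.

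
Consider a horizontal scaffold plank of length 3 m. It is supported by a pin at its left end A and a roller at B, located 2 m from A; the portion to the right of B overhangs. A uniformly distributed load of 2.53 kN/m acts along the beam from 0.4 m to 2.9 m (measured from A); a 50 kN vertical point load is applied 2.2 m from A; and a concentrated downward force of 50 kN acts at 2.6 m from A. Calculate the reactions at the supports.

Resultant of the distributed load: 2.53 × 2.5 = 6.325 kN at 1.65 m from A.
Moments about A: B_y·2 − (2.53·2.5)·1.65 − 50·2.2 − 50·2.6 = 0 → B_y = 250.43625/2 = 125.218 ≈ 125.2 kN.
ΣF_y = 0: A_y + 125.218 − 2.53·2.5 − 50 − 50 = 0 → A_y = -18.89 kN.
ΣF_x = 0: no horizontal applied forces, so A_x = 0.

A_x = 0, A_y = -18.89 kN, B_y = 125.2 kN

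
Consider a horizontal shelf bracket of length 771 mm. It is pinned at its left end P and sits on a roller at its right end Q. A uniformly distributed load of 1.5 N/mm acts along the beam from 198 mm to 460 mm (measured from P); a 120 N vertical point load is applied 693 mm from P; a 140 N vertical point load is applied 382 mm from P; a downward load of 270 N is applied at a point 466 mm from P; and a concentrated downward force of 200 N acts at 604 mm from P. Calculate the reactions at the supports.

P_x = 0, P_y = 458.2 N, Q_y = 664.8 N

Resultant of the distributed load: 1.5 × 262 = 393 N at 329 mm from P.
ΣM about P: Q_y·771 − (1.5·262)·329 − 120·693 − 140·382 − 270·466 − 200·604 = 0 → Q_y = 512557/771 = 664.795 ≈ 664.8 N.
ΣF_y = 0: P_y + 664.795 − 1.5·262 − 120 − 140 − 270 − 200 = 0 → P_y = 458.2 N.
ΣF_x = 0: no horizontal applied forces, so P_x = 0.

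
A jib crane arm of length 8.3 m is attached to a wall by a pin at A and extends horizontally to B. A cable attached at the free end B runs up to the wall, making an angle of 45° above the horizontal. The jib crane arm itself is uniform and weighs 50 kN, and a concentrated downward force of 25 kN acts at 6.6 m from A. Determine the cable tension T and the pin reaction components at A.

T = 63.47 kN, A_x = 44.88 kN, A_y = 30.12 kN

ΣM about A: T·sin45°·8.3 − 50·4.15 − 25·6.6 = 0 → T = 372.5/(8.3·0.707107) = 63.4692 ≈ 63.47 kN.
ΣF_x = 0: A_x − T·cos45° = 0 → A_x = 63.4692 × 0.707107 = 44.88 kN.
ΣF_y = 0: A_y + T·sin45° − 50 − 25 = 0 → A_y = 75 − 63.4692 × 0.707107 = 30.12 kN.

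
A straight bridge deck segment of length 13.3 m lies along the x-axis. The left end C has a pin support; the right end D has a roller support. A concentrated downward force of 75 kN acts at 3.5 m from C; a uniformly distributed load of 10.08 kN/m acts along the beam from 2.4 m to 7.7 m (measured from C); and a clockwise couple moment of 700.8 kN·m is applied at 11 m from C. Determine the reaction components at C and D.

C_x = 0, C_y = 35.71 kN, D_y = 92.71 kN

Resultant of the distributed load: 10.08 × 5.3 = 53.424 kN at 5.05 m from C.
Moments about C: D_y·13.3 − 75·3.5 − (10.08·5.3)·5.05 − 700.8 = 0 → D_y = 1233.0912/13.3 = 92.7136 ≈ 92.71 kN.
ΣF_y = 0: C_y + 92.7136 − 75 − 10.08·5.3 = 0 → C_y = 35.71 kN.
ΣF_x = 0: no horizontal applied forces, so C_x = 0.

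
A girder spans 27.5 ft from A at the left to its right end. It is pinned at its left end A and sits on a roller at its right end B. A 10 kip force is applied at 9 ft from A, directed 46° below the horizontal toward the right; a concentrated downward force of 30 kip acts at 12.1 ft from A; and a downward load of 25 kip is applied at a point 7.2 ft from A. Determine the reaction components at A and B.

A_x = -6.947 kip, A_y = 40.09 kip, B_y = 22.10 kip

ΣM about A: B_y·27.5 − 10·sin46°·9 − 30·12.1 − 25·7.2 = 0 → B_y = 607.741/27.5 = 22.0997 ≈ 22.10 kip.
ΣF_y = 0: A_y + 22.0997 − 10·sin46° − 30 − 25 = 0 → A_y = 40.09 kip.
ΣF_x = 0: A_x + 10·cos46° = 0 → A_x = -6.947 kip.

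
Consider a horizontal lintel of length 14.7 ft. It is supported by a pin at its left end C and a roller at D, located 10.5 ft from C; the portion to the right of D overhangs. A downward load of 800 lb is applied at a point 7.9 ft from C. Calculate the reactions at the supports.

Taking moments about C: D_y·10.5 − 800·7.9 = 0 → D_y = 6320/10.5 = 601.905 ≈ 601.9 lb.
ΣF_y = 0: C_y + 601.905 − 800 = 0 → C_y = 198.1 lb.
ΣF_x = 0: no horizontal applied forces, so C_x = 0.

C_x = 0, C_y = 198.1 lb, D_y = 601.9 lb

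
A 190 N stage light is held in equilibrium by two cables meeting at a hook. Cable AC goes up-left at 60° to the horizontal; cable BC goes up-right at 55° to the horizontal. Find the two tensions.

T_AC = 120.2 N, T_BC = 104.8 N

ΣF_x = 0: −T_AC·cos60° + T_BC·cos55° = 0 → T_BC = 0.871723·T_AC.
ΣF_y = 0: T_AC·sin60° + T_BC·sin55° = 190.
Substitute: T_AC·(0.866025 + 0.871723·0.819152) = 190 → T_AC = 120.246 ≈ 120.2 N.
Then T_BC = 0.871723 × 120.246 = 104.8 N.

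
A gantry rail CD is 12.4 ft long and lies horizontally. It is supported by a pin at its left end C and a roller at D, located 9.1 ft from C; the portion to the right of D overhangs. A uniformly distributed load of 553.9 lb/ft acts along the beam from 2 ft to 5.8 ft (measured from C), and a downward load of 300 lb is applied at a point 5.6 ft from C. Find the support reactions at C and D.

C_x = 0, C_y = 1318 lb, D_y = 1087 lb

Resultant of the distributed load: 553.9 × 3.8 = 2104.82 lb at 3.9 ft from C.
Taking moments about C: D_y·9.1 − (553.9·3.8)·3.9 − 300·5.6 = 0 → D_y = 9888.798/9.1 = 1086.68 ≈ 1087 lb.
ΣF_y = 0: C_y + 1086.68 − 553.9·3.8 − 300 = 0 → C_y = 1318 lb.
ΣF_x = 0: no horizontal applied forces, so C_x = 0.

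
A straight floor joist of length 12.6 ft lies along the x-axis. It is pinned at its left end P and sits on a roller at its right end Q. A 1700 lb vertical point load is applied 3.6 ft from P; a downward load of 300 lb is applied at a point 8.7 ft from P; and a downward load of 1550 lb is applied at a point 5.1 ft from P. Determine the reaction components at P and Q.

Taking moments about P: Q_y·12.6 − 1700·3.6 − 300·8.7 − 1550·5.1 = 0 → Q_y = 16635/12.6 = 1320.24 ≈ 1320 lb.
ΣF_y = 0: P_y + 1320.24 − 1700 − 300 − 1550 = 0 → P_y = 2230 lb.
ΣF_x = 0: no horizontal applied forces, so P_x = 0.

P_x = 0, P_y = 2230 lb, Q_y = 1320 lb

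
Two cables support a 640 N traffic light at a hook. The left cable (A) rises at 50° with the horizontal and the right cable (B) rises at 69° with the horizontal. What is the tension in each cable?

T_A = 262.2 N, T_B = 470.4 N

ΣF_x = 0: −T_A·cos50° + T_B·cos69° = 0 → T_B = 1.79365·T_A.
ΣF_y = 0: T_A·sin50° + T_B·sin69° = 640.
Substitute: T_A·(0.766044 + 1.79365·0.93358) = 640 → T_A = 262.235 ≈ 262.2 N.
Then T_B = 1.79365 × 262.235 = 470.4 N.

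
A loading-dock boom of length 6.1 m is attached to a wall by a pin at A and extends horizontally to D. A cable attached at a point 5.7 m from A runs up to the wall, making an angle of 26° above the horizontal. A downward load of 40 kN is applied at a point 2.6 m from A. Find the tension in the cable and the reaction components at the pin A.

ΣM about A: T·sin26°·5.7 − 40·2.6 = 0 → T = 104/(5.7·0.438371) = 41.6214 ≈ 41.62 kN.
ΣF_x = 0: A_x − T·cos26° = 0 → A_x = 41.6214 × 0.898794 = 37.41 kN.
ΣF_y = 0: A_y + T·sin26° − 40 = 0 → A_y = 40 − 41.6214 × 0.438371 = 21.75 kN.

T = 41.62 kN, A_x = 37.41 kN, A_y = 21.75 kN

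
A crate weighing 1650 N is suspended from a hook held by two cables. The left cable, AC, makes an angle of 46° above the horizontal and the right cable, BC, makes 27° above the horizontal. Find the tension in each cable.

T_AC = 1537 N, T_BC = 1199 N

ΣF_x = 0: −T_AC·cos46° + T_BC·cos27° = 0 → T_BC = 0.779633·T_AC.
ΣF_y = 0: T_AC·sin46° + T_BC·sin27° = 1650.
Substitute: T_AC·(0.71934 + 0.779633·0.45399) = 1650 → T_AC = 1537.34 ≈ 1537 N.
Then T_BC = 0.779633 × 1537.34 = 1199 N.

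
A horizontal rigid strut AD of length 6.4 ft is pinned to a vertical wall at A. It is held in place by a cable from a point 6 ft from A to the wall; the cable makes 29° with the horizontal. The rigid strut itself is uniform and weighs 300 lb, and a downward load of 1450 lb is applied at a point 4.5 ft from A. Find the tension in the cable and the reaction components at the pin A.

ΣM about A: T·sin29°·6 − 300·3.2 − 1450·4.5 = 0 → T = 7485/(6·0.48481) = 2573.17 ≈ 2573 lb.
ΣF_x = 0: A_x − T·cos29° = 0 → A_x = 2573.17 × 0.87462 = 2251 lb.
ΣF_y = 0: A_y + T·sin29° − 300 − 1450 = 0 → A_y = 1750 − 2573.17 × 0.48481 = 502.5 lb.

T = 2573 lb, A_x = 2251 lb, A_y = 502.5 lb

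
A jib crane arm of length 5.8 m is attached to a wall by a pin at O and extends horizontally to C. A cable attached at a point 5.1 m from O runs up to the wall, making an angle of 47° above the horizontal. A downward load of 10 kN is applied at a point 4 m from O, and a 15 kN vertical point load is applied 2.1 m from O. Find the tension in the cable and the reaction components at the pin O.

ΣM about O: T·sin47°·5.1 − 10·4 − 15·2.1 = 0 → T = 71.5/(5.1·0.731354) = 19.1694 ≈ 19.17 kN.
ΣF_x = 0: O_x − T·cos47° = 0 → O_x = 19.1694 × 0.681998 = 13.07 kN.
ΣF_y = 0: O_y + T·sin47° − 10 − 15 = 0 → O_y = 25 − 19.1694 × 0.731354 = 10.98 kN.

T = 19.17 kN, O_x = 13.07 kN, O_y = 10.98 kN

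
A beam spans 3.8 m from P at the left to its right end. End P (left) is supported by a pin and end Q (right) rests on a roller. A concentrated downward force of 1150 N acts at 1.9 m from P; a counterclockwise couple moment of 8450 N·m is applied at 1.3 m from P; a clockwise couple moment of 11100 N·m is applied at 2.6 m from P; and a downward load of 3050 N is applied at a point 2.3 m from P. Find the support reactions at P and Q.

P_x = 0, P_y = 1082 N, Q_y = 3118 N

Taking moments about P: Q_y·3.8 − 1150·1.9 + 8450 − 11100 − 3050·2.3 = 0 → Q_y = 11850/3.8 = 3118.42 ≈ 3118 N.
ΣF_y = 0: P_y + 3118.42 − 1150 − 3050 = 0 → P_y = 1082 N.
ΣF_x = 0: no horizontal applied forces, so P_x = 0.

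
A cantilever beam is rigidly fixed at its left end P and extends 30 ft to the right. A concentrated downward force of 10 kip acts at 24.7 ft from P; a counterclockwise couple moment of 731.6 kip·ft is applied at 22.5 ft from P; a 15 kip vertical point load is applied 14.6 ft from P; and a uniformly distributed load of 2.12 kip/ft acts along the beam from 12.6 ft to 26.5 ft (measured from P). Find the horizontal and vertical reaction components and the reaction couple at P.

Resultant of the distributed load: 2.12 × 13.9 = 29.468 kip at 19.55 ft from P.
ΣF_x = 0: P_x = 0.
ΣF_y = 0: P_y − 10 − 15 − 2.12·13.9 = 0 → P_y = 54.47 kip.
ΣM about P: M_P − 10·24.7 + 731.6 − 15·14.6 − (2.12·13.9)·19.55 = 0 → M_P = 310.5 kip·ft.

P_x = 0, P_y = 54.47 kip, M_P = 310.5 kip·ft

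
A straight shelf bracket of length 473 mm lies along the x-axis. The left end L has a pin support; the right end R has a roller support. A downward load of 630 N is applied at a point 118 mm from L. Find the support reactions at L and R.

ΣM about L: R_y·473 − 630·118 = 0 → R_y = 74340/473 = 157.167 ≈ 157.2 N.
ΣF_y = 0: L_y + 157.167 − 630 = 0 → L_y = 472.8 N.
ΣF_x = 0: no horizontal applied forces, so L_x = 0.

L_x = 0, L_y = 472.8 N, R_y = 157.2 N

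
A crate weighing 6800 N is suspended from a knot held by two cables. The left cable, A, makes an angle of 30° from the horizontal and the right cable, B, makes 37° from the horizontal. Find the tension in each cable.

T_A = 5900 N, T_B = 6398 N

ΣF_x = 0: −T_A·cos30° + T_B·cos37° = 0 → T_B = 1.08438·T_A.
ΣF_y = 0: T_A·sin30° + T_B·sin37° = 6800.
Substitute: T_A·(0.5 + 1.08438·0.601815) = 6800 → T_A = 5899.72 ≈ 5900 N.
Then T_B = 1.08438 × 5899.72 = 6398 N.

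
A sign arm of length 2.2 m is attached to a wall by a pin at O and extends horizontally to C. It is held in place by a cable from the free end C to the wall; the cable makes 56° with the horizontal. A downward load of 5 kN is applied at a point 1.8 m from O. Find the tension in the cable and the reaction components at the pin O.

ΣM about O: T·sin56°·2.2 − 5·1.8 = 0 → T = 9/(2.2·0.829038) = 4.93453 ≈ 4.935 kN.
ΣF_x = 0: O_x − T·cos56° = 0 → O_x = 4.93453 × 0.559193 = 2.759 kN.
ΣF_y = 0: O_y + T·sin56° − 5 = 0 → O_y = 5 − 4.93453 × 0.829038 = 0.9091 kN.

T = 4.935 kN, O_x = 2.759 kN, O_y = 0.9091 kN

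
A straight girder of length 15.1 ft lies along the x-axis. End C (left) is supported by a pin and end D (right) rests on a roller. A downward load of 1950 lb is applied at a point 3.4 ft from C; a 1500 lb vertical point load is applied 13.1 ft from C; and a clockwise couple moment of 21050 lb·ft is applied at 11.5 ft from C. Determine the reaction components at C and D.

C_x = 0, C_y = 315.6 lb, D_y = 3134 lb

Taking moments about C: D_y·15.1 − 1950·3.4 − 1500·13.1 − 21050 = 0 → D_y = 47330/15.1 = 3134.44 ≈ 3134 lb.
ΣF_y = 0: C_y + 3134.44 − 1950 − 1500 = 0 → C_y = 315.6 lb.
ΣF_x = 0: no horizontal applied forces, so C_x = 0.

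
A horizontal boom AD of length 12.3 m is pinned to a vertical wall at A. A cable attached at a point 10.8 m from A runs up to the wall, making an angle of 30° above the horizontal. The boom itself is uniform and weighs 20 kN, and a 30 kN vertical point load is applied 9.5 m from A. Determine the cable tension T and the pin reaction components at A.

T = 75.56 kN, A_x = 65.43 kN, A_y = 12.22 kN

ΣM about A: T·sin30°·10.8 − 20·6.15 − 30·9.5 = 0 → T = 408/(10.8·0.5) = 75.5556 ≈ 75.56 kN.
ΣF_x = 0: A_x − T·cos30° = 0 → A_x = 75.5556 × 0.866025 = 65.43 kN.
ΣF_y = 0: A_y + T·sin30° − 20 − 30 = 0 → A_y = 50 − 75.5556 × 0.5 = 12.22 kN.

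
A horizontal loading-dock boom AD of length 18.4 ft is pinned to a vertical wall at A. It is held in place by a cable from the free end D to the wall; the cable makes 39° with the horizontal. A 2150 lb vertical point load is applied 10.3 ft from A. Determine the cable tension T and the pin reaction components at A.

ΣM about A: T·sin39°·18.4 − 2150·10.3 = 0 → T = 22145/(18.4·0.62932) = 1912.43 ≈ 1912 lb.
ΣF_x = 0: A_x − T·cos39° = 0 → A_x = 1912.43 × 0.777146 = 1486 lb.
ΣF_y = 0: A_y + T·sin39° − 2150 = 0 → A_y = 2150 − 1912.43 × 0.62932 = 946.5 lb.

T = 1912 lb, A_x = 1486 lb, A_y = 946.5 lb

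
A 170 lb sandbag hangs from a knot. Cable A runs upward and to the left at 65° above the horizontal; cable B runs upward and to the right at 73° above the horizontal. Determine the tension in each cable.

T_A = 74.28 lb, T_B = 107.4 lb

ΣF_x = 0: −T_A·cos65° + T_B·cos73° = 0 → T_B = 1.44548·T_A.
ΣF_y = 0: T_A·sin65° + T_B·sin73° = 170.
Substitute: T_A·(0.906308 + 1.44548·0.956305) = 170 → T_A = 74.2803 ≈ 74.28 lb.
Then T_B = 1.44548 × 74.2803 = 107.4 lb.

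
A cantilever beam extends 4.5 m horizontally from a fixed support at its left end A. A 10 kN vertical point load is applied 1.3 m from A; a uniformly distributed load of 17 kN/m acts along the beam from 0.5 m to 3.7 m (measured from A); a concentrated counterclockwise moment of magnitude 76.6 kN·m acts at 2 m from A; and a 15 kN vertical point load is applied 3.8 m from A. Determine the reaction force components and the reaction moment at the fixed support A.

A_x = 0, A_y = 79.40 kN, M_A = 107.6 kN·m

Resultant of the distributed load: 17 × 3.2 = 54.4 kN at 2.1 m from A.
ΣF_x = 0: A_x = 0.
ΣF_y = 0: A_y − 10 − 17·3.2 − 15 = 0 → A_y = 79.40 kN.
ΣM about A: M_A − 10·1.3 − (17·3.2)·2.1 + 76.6 − 15·3.8 = 0 → M_A = 107.6 kN·m.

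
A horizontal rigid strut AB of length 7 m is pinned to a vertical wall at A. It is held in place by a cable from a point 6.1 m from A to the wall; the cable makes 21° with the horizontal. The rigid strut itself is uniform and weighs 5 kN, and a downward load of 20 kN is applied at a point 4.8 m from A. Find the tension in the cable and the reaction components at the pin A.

T = 51.92 kN, A_x = 48.47 kN, A_y = 6.393 kN

ΣM about A: T·sin21°·6.1 − 5·3.5 − 20·4.8 = 0 → T = 113.5/(6.1·0.358368) = 51.9203 ≈ 51.92 kN.
ΣF_x = 0: A_x − T·cos21° = 0 → A_x = 51.9203 × 0.93358 = 48.47 kN.
ΣF_y = 0: A_y + T·sin21° − 5 − 20 = 0 → A_y = 25 − 51.9203 × 0.358368 = 6.393 kN.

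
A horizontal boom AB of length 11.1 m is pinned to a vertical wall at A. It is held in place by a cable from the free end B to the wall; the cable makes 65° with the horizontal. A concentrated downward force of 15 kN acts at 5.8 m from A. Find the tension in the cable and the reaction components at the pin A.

T = 8.648 kN, A_x = 3.655 kN, A_y = 7.162 kN

ΣM about A: T·sin65°·11.1 − 15·5.8 = 0 → T = 87/(11.1·0.906308) = 8.6481 ≈ 8.648 kN.
ΣF_x = 0: A_x − T·cos65° = 0 → A_x = 8.6481 × 0.422618 = 3.655 kN.
ΣF_y = 0: A_y + T·sin65° − 15 = 0 → A_y = 15 − 8.6481 × 0.906308 = 7.162 kN.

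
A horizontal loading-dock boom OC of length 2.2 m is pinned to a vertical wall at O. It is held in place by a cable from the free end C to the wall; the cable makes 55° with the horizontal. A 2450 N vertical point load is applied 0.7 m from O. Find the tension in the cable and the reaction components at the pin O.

T = 951.6 N, O_x = 545.8 N, O_y = 1670 N

ΣM about O: T·sin55°·2.2 − 2450·0.7 = 0 → T = 1715/(2.2·0.819152) = 951.649 ≈ 951.6 N.
ΣF_x = 0: O_x − T·cos55° = 0 → O_x = 951.649 × 0.573576 = 545.8 N.
ΣF_y = 0: O_y + T·sin55° − 2450 = 0 → O_y = 2450 − 951.649 × 0.819152 = 1670 N.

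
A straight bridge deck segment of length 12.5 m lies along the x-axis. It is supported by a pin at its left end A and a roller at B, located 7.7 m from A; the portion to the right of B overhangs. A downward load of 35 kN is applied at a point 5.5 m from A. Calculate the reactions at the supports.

A_x = 0, A_y = 10.00 kN, B_y = 25.00 kN

Moments about A: B_y·7.7 − 35·5.5 = 0 → B_y = 192.5/7.7 = 25.00 kN.
ΣF_y = 0: A_y + 25 − 35 = 0 → A_y = 10.00 kN.
ΣF_x = 0: no horizontal applied forces, so A_x = 0.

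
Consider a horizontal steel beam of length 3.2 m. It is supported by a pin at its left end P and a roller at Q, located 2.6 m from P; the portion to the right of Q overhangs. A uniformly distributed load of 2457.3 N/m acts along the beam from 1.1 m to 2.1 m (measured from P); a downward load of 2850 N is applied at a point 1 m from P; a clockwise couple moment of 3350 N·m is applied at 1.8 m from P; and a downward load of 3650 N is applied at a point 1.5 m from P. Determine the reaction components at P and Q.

Resultant of the distributed load: 2457.3 × 1 = 2457.3 N at 1.6 m from P.
ΣM about P: Q_y·2.6 − (2457.3·1)·1.6 − 2850·1 − 3350 − 3650·1.5 = 0 → Q_y = 15606.68/2.6 = 6002.57 ≈ 6003 N.
ΣF_y = 0: P_y + 6002.57 − 2457.3·1 − 2850 − 3650 = 0 → P_y = 2955 N.
ΣF_x = 0: no horizontal applied forces, so P_x = 0.

P_x = 0, P_y = 2955 N, Q_y = 6003 N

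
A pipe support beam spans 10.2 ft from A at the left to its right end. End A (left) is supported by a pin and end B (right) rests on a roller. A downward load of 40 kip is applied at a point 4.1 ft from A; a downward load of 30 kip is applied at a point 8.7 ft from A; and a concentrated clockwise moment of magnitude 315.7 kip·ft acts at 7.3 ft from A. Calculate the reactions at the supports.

A_x = 0, A_y = -2.618 kip, B_y = 72.62 kip

Taking moments about A: B_y·10.2 − 40·4.1 − 30·8.7 − 315.7 = 0 → B_y = 740.7/10.2 = 72.6176 ≈ 72.62 kip.
ΣF_y = 0: A_y + 72.6176 − 40 − 30 = 0 → A_y = -2.618 kip.
ΣF_x = 0: no horizontal applied forces, so A_x = 0.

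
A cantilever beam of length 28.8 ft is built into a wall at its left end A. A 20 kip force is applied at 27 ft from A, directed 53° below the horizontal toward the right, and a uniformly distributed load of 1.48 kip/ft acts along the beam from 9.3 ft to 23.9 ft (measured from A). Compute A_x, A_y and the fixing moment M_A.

Resultant of the distributed load: 1.48 × 14.6 = 21.608 kip at 16.6 ft from A.
ΣF_x = 0: A_x + 20·cos53° = 0 → A_x = -12.04 kip.
ΣF_y = 0: A_y − 20·sin53° − 1.48·14.6 = 0 → A_y = 37.58 kip.
ΣM about A: M_A − 20·sin53°·27 − (1.48·14.6)·16.6 = 0 → M_A = 790.0 kip·ft.

A_x = -12.04 kip, A_y = 37.58 kip, M_A = 790.0 kip·ft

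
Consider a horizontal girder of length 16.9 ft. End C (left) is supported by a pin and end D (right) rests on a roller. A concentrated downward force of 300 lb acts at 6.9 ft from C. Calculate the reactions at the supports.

C_x = 0, C_y = 177.5 lb, D_y = 122.5 lb

ΣM about C: D_y·16.9 − 300·6.9 = 0 → D_y = 2070/16.9 = 122.485 ≈ 122.5 lb.
ΣF_y = 0: C_y + 122.485 − 300 = 0 → C_y = 177.5 lb.
ΣF_x = 0: no horizontal applied forces, so C_x = 0.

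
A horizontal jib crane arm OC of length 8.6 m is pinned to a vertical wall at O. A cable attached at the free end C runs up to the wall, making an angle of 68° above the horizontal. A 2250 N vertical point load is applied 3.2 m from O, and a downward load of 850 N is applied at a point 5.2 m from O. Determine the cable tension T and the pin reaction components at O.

ΣM about O: T·sin68°·8.6 − 2250·3.2 − 850·5.2 = 0 → T = 11620/(8.6·0.927184) = 1457.28 ≈ 1457 N.
ΣF_x = 0: O_x − T·cos68° = 0 → O_x = 1457.28 × 0.374607 = 545.9 N.
ΣF_y = 0: O_y + T·sin68° − 2250 − 850 = 0 → O_y = 3100 − 1457.28 × 0.927184 = 1749 N.

T = 1457 N, O_x = 545.9 N, O_y = 1749 N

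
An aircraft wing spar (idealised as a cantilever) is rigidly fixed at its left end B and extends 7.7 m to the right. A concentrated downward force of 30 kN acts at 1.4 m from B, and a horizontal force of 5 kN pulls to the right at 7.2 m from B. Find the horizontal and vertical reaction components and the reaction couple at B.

B_x = -5.000 kN, B_y = 30.00 kN, M_B = 42.00 kN·m

ΣF_x = 0: B_x + 5 = 0 → B_x = -5.000 kN.
ΣF_y = 0: B_y − 30 = 0 → B_y = 30.00 kN.
ΣM about B: M_B − 30·1.4 = 0 → M_B = 42.00 kN·m.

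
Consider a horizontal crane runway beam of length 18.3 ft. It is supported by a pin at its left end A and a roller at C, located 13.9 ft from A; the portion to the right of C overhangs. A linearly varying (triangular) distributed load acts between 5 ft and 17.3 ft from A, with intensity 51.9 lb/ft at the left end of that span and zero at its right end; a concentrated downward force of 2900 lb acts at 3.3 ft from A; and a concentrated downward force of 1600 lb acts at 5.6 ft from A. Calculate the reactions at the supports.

Resultant of the triangular load: ½ × 51.9 × 12.3 = 319.185 lb, acting at 9.1 ft from A (one-third of the span from the peak).
Moments about A: C_y·13.9 − (½·51.9·12.3)·9.1 − 2900·3.3 − 1600·5.6 = 0 → C_y = 21434.5835/13.9 = 1542.06 ≈ 1542 lb.
ΣF_y = 0: A_y + 1542.06 − ½·51.9·12.3 − 2900 − 1600 = 0 → A_y = 3277 lb.
ΣF_x = 0: no horizontal applied forces, so A_x = 0.

A_x = 0, A_y = 3277 lb, C_y = 1542 lb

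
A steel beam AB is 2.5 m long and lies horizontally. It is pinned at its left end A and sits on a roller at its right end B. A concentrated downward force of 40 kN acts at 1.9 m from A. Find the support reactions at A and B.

ΣM about A: B_y·2.5 − 40·1.9 = 0 → B_y = 76/2.5 = 30.40 kN.
ΣF_y = 0: A_y + 30.4 − 40 = 0 → A_y = 9.600 kN.
ΣF_x = 0: no horizontal applied forces, so A_x = 0.

A_x = 0, A_y = 9.600 kN, B_y = 30.40 kN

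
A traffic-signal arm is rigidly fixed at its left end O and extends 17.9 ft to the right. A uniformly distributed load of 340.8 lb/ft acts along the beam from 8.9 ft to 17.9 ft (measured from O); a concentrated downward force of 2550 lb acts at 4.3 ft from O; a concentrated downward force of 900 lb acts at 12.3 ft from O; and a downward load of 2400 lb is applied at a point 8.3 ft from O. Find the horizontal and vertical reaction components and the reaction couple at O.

O_x = 0, O_y = 8917 lb, M_O = 83060 lb·ft

Resultant of the distributed load: 340.8 × 9 = 3067.2 lb at 13.4 ft from O.
ΣF_x = 0: O_x = 0.
ΣF_y = 0: O_y − 340.8·9 − 2550 − 900 − 2400 = 0 → O_y = 8917 lb.
ΣM about O: M_O − (340.8·9)·13.4 − 2550·4.3 − 900·12.3 − 2400·8.3 = 0 → M_O = 83060 lb·ft.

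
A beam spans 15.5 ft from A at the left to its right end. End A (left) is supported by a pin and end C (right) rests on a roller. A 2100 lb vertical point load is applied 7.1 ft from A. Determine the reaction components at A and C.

A_x = 0, A_y = 1138 lb, C_y = 961.9 lb

Taking moments about A: C_y·15.5 − 2100·7.1 = 0 → C_y = 14910/15.5 = 961.935 ≈ 961.9 lb.
ΣF_y = 0: A_y + 961.935 − 2100 = 0 → A_y = 1138 lb.
ΣF_x = 0: no horizontal applied forces, so A_x = 0.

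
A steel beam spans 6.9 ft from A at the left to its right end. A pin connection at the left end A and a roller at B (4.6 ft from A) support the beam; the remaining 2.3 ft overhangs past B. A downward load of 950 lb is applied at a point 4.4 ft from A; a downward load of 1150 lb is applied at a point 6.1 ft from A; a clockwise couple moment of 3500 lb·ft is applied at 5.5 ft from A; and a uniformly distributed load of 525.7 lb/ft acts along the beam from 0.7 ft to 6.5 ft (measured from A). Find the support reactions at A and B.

Resultant of the distributed load: 525.7 × 5.8 = 3049.06 lb at 3.6 ft from A.
Taking moments about A: B_y·4.6 − 950·4.4 − 1150·6.1 − 3500 − (525.7·5.8)·3.6 = 0 → B_y = 25671.616/4.6 = 5580.79 ≈ 5581 lb.
ΣF_y = 0: A_y + 5580.79 − 950 − 1150 − 525.7·5.8 = 0 → A_y = -431.7 lb.
ΣF_x = 0: no horizontal applied forces, so A_x = 0.

A_x = 0, A_y = -431.7 lb, B_y = 5581 lb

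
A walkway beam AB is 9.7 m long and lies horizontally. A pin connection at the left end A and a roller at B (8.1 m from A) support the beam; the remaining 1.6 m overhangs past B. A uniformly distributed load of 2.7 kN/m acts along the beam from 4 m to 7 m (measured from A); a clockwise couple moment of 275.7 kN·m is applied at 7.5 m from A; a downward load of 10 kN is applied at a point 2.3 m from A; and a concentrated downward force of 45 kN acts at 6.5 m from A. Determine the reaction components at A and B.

Resultant of the distributed load: 2.7 × 3 = 8.1 kN at 5.5 m from A.
Moments about A: B_y·8.1 − (2.7·3)·5.5 − 275.7 − 10·2.3 − 45·6.5 = 0 → B_y = 635.75/8.1 = 78.4877 ≈ 78.49 kN.
ΣF_y = 0: A_y + 78.4877 − 2.7·3 − 10 − 45 = 0 → A_y = -15.39 kN.
ΣF_x = 0: no horizontal applied forces, so A_x = 0.

A_x = 0, A_y = -15.39 kN, B_y = 78.49 kN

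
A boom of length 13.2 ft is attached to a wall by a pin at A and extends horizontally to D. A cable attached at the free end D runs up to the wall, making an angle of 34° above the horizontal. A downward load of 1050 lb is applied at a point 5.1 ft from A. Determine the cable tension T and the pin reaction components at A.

T = 725.5 lb, A_x = 601.4 lb, A_y = 644.3 lb

ΣM about A: T·sin34°·13.2 − 1050·5.1 = 0 → T = 5355/(13.2·0.559193) = 725.477 ≈ 725.5 lb.
ΣF_x = 0: A_x − T·cos34° = 0 → A_x = 725.477 × 0.829038 = 601.4 lb.
ΣF_y = 0: A_y + T·sin34° − 1050 = 0 → A_y = 1050 − 725.477 × 0.559193 = 644.3 lb.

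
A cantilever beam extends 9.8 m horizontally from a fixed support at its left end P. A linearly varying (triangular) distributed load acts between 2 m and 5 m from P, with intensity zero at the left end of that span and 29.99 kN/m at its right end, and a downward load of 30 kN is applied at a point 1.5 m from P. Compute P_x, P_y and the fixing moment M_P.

P_x = 0, P_y = 74.98 kN, M_P = 224.9 kN·m

Resultant of the triangular load: ½ × 29.99 × 3 = 44.985 kN, acting at 4 m from P (one-third of the span from the peak).
ΣF_x = 0: P_x = 0.
ΣF_y = 0: P_y − ½·29.99·3 − 30 = 0 → P_y = 74.98 kN.
ΣM about P: M_P − (½·29.99·3)·4 − 30·1.5 = 0 → M_P = 224.9 kN·m.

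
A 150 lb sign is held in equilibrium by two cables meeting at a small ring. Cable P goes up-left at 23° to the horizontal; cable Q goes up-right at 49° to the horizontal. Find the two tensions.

ΣF_x = 0: −T_P·cos23° + T_Q·cos49° = 0 → T_Q = 1.40308·T_P.
ΣF_y = 0: T_P·sin23° + T_Q·sin49° = 150.
Substitute: T_P·(0.390731 + 1.40308·0.75471) = 150 → T_P = 103.473 ≈ 103.5 lb.
Then T_Q = 1.40308 × 103.473 = 145.2 lb.

T_P = 103.5 lb, T_Q = 145.2 lb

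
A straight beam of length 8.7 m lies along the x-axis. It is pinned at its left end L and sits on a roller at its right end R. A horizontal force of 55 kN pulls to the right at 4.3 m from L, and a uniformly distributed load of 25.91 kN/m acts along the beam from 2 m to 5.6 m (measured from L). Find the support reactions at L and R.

L_x = -55.00 kN, L_y = 52.53 kN, R_y = 40.74 kN

Resultant of the distributed load: 25.91 × 3.6 = 93.276 kN at 3.8 m from L.
Taking moments about L: R_y·8.7 − (25.91·3.6)·3.8 = 0 → R_y = 354.4488/8.7 = 40.7412 ≈ 40.74 kN.
ΣF_y = 0: L_y + 40.7412 − 25.91·3.6 = 0 → L_y = 52.53 kN.
ΣF_x = 0: L_x + 55 = 0 → L_x = -55.00 kN.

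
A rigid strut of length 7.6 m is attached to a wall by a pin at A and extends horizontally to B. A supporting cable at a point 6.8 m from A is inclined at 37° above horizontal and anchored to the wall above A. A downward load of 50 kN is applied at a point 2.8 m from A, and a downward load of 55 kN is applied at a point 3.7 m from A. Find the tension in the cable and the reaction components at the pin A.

ΣM about A: T·sin37°·6.8 − 50·2.8 − 55·3.7 = 0 → T = 343.5/(6.8·0.601815) = 83.9373 ≈ 83.94 kN.
ΣF_x = 0: A_x − T·cos37° = 0 → A_x = 83.9373 × 0.798636 = 67.04 kN.
ΣF_y = 0: A_y + T·sin37° − 50 − 55 = 0 → A_y = 105 − 83.9373 × 0.601815 = 54.49 kN.

T = 83.94 kN, A_x = 67.04 kN, A_y = 54.49 kN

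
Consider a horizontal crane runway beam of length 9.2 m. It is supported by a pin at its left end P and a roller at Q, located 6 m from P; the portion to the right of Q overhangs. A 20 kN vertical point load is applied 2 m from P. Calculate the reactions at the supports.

P_x = 0, P_y = 13.33 kN, Q_y = 6.667 kN

Moments about P: Q_y·6 − 20·2 = 0 → Q_y = 40/6 = 6.66667 ≈ 6.667 kN.
ΣF_y = 0: P_y + 6.66667 − 20 = 0 → P_y = 13.33 kN.
ΣF_x = 0: no horizontal applied forces, so P_x = 0.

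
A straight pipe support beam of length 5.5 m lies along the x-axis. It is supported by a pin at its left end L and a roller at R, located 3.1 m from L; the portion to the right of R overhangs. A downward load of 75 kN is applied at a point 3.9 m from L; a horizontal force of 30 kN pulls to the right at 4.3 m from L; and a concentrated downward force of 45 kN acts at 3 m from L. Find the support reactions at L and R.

L_x = -30.00 kN, L_y = -17.90 kN, R_y = 137.9 kN

ΣM about L: R_y·3.1 − 75·3.9 − 45·3 = 0 → R_y = 427.5/3.1 = 137.903 ≈ 137.9 kN.
ΣF_y = 0: L_y + 137.903 − 75 − 45 = 0 → L_y = -17.90 kN.
ΣF_x = 0: L_x + 30 = 0 → L_x = -30.00 kN.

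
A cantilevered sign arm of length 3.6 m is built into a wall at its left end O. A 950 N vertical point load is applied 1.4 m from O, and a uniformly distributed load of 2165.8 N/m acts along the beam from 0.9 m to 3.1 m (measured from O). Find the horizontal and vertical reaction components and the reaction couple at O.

O_x = 0, O_y = 5715 N, M_O = 10860 N·m

Resultant of the distributed load: 2165.8 × 2.2 = 4764.76 N at 2 m from O.
ΣF_x = 0: O_x = 0.
ΣF_y = 0: O_y − 950 − 2165.8·2.2 = 0 → O_y = 5715 N.
ΣM about O: M_O − 950·1.4 − (2165.8·2.2)·2 = 0 → M_O = 10860 N·m.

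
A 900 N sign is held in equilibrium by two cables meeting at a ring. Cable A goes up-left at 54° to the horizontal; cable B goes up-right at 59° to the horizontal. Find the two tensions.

T_A = 503.6 N, T_B = 574.7 N

ΣF_x = 0: −T_A·cos54° + T_B·cos59° = 0 → T_B = 1.14125·T_A.
ΣF_y = 0: T_A·sin54° + T_B·sin59° = 900.
Substitute: T_A·(0.809017 + 1.14125·0.857167) = 900 → T_A = 503.564 ≈ 503.6 N.
Then T_B = 1.14125 × 503.564 = 574.7 N.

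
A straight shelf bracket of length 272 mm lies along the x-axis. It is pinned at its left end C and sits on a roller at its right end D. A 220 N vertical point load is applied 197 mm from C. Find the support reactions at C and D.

ΣM about C: D_y·272 − 220·197 = 0 → D_y = 43340/272 = 159.338 ≈ 159.3 N.
ΣF_y = 0: C_y + 159.338 − 220 = 0 → C_y = 60.66 N.
ΣF_x = 0: no horizontal applied forces, so C_x = 0.

C_x = 0, C_y = 60.66 N, D_y = 159.3 N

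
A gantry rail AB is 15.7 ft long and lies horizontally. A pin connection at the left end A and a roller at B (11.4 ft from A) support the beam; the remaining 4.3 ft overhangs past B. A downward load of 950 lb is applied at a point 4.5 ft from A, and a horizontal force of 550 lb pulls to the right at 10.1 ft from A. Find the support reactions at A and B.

ΣM about A: B_y·11.4 − 950·4.5 = 0 → B_y = 4275/11.4 = 375.0 lb.
ΣF_y = 0: A_y + 375 − 950 = 0 → A_y = 575.0 lb.
ΣF_x = 0: A_x + 550 = 0 → A_x = -550.0 lb.

A_x = -550.0 lb, A_y = 575.0 lb, B_y = 375.0 lb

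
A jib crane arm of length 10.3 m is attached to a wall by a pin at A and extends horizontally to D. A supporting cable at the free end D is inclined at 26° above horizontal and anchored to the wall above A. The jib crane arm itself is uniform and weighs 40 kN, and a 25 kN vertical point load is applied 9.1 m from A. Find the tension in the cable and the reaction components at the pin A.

T = 96.01 kN, A_x = 86.29 kN, A_y = 22.91 kN

ΣM about A: T·sin26°·10.3 − 40·5.15 − 25·9.1 = 0 → T = 433.5/(10.3·0.438371) = 96.0086 ≈ 96.01 kN.
ΣF_x = 0: A_x − T·cos26° = 0 → A_x = 96.0086 × 0.898794 = 86.29 kN.
ΣF_y = 0: A_y + T·sin26° − 40 − 25 = 0 → A_y = 65 − 96.0086 × 0.438371 = 22.91 kN.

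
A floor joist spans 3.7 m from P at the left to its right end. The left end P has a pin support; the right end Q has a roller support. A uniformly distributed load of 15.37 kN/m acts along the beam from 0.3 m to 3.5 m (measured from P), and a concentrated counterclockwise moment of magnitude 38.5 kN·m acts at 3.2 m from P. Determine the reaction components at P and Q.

Resultant of the distributed load: 15.37 × 3.2 = 49.184 kN at 1.9 m from P.
Taking moments about P: Q_y·3.7 − (15.37·3.2)·1.9 + 38.5 = 0 → Q_y = 54.9496/3.7 = 14.8512 ≈ 14.85 kN.
ΣF_y = 0: P_y + 14.8512 − 15.37·3.2 = 0 → P_y = 34.33 kN.
ΣF_x = 0: no horizontal applied forces, so P_x = 0.

P_x = 0, P_y = 34.33 kN, Q_y = 14.85 kN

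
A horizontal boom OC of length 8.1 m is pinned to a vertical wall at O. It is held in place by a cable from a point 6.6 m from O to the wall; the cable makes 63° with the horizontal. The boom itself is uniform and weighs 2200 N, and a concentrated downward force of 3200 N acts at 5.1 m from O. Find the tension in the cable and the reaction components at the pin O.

T = 4290 N, O_x = 1948 N, O_y = 1577 N

ΣM about O: T·sin63°·6.6 − 2200·4.05 − 3200·5.1 = 0 → T = 25230/(6.6·0.891007) = 4290.34 ≈ 4290 N.
ΣF_x = 0: O_x − T·cos63° = 0 → O_x = 4290.34 × 0.45399 = 1948 N.
ΣF_y = 0: O_y + T·sin63° − 2200 − 3200 = 0 → O_y = 5400 − 4290.34 × 0.891007 = 1577 N.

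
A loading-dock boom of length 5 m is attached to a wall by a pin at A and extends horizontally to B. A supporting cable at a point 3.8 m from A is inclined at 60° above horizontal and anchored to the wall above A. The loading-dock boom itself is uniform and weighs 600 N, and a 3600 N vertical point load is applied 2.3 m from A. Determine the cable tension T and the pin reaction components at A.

ΣM about A: T·sin60°·3.8 − 600·2.5 − 3600·2.3 = 0 → T = 9780/(3.8·0.866025) = 2971.84 ≈ 2972 N.
ΣF_x = 0: A_x − T·cos60° = 0 → A_x = 2971.84 × 0.5 = 1486 N.
ΣF_y = 0: A_y + T·sin60° − 600 − 3600 = 0 → A_y = 4200 − 2971.84 × 0.866025 = 1626 N.

T = 2972 N, A_x = 1486 N, A_y = 1626 N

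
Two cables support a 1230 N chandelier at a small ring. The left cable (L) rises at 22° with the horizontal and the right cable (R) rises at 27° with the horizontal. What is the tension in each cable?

T_L = 1452 N, T_R = 1511 N

ΣF_x = 0: −T_L·cos22° + T_R·cos27° = 0 → T_R = 1.0406·T_L.
ΣF_y = 0: T_L·sin22° + T_R·sin27° = 1230.
Substitute: T_L·(0.374607 + 1.0406·0.45399) = 1230 → T_L = 1452.13 ≈ 1452 N.
Then T_R = 1.0406 × 1452.13 = 1511 N.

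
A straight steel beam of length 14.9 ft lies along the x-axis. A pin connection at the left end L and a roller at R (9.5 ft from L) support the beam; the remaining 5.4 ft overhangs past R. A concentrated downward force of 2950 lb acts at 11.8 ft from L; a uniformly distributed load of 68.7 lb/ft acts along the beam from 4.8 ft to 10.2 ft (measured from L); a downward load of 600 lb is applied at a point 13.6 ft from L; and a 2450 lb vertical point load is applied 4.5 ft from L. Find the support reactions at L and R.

L_x = 0, L_y = 394.4 lb, R_y = 5977 lb

Resultant of the distributed load: 68.7 × 5.4 = 370.98 lb at 7.5 ft from L.
Taking moments about L: R_y·9.5 − 2950·11.8 − (68.7·5.4)·7.5 − 600·13.6 − 2450·4.5 = 0 → R_y = 56777.35/9.5 = 5976.56 ≈ 5977 lb.
ΣF_y = 0: L_y + 5976.56 − 2950 − 68.7·5.4 − 600 − 2450 = 0 → L_y = 394.4 lb.
ΣF_x = 0: no horizontal applied forces, so L_x = 0.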